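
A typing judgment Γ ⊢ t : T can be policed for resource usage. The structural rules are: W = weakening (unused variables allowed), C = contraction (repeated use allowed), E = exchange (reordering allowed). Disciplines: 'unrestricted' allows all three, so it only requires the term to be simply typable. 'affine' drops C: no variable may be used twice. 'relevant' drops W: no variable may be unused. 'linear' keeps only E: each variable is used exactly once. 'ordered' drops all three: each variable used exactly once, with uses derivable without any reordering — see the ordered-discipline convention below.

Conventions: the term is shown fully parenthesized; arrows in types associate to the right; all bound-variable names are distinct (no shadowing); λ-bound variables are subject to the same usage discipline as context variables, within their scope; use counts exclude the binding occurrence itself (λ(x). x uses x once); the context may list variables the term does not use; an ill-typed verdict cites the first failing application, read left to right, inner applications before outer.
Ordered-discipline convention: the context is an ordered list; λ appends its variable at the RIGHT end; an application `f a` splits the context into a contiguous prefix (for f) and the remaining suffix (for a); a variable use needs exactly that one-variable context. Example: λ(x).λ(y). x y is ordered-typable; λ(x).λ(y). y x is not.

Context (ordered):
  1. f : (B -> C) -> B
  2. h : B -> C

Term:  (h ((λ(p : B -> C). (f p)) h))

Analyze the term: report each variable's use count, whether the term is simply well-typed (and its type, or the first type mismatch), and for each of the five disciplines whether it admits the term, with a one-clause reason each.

counts: f=1; h=2; p (bound)=1
uses in reading order: h, f, p, h
typing: ✓ — C
ordered: ✗, h ×2 used more than once (contraction)
linear: ✗, h ×2 used more than once (contraction)
affine: ✗, h ×2 used more than once (contraction)
relevant: ✓, none of f, h, p goes unused
unrestricted: ✓, well-typed at C; no restrictions here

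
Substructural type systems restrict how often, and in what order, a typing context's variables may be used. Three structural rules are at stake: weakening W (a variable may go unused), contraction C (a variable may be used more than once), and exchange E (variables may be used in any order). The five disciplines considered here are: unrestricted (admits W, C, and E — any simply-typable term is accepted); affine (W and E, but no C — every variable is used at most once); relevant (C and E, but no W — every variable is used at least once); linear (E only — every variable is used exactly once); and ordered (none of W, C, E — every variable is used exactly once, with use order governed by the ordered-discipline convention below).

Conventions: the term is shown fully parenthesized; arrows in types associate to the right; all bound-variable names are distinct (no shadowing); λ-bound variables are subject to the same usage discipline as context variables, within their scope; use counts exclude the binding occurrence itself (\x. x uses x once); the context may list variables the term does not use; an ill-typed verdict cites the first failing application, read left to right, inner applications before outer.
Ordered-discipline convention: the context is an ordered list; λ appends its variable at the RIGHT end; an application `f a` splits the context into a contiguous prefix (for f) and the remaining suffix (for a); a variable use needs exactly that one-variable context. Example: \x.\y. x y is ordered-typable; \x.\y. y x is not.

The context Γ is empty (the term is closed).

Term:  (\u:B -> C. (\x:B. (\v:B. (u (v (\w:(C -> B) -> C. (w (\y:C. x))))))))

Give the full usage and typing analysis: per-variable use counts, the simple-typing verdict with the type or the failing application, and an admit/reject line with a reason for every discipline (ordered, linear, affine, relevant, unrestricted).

use counts: u (λ-bound): 1, x (λ-bound): 1, v (λ-bound): 1, w (λ-bound): 1, y (λ-bound): 0
use order (left to right): u, v, w, x
typing: ill-typed: can't apply a value of type B
ordered ✗ (a type mismatch blocks all five)
linear ✗ (the type mismatch rejects it)
affine ✗ (not simply typable)
relevant ✗ (fails simple typing)
unrestricted ✗ (a type mismatch blocks all five)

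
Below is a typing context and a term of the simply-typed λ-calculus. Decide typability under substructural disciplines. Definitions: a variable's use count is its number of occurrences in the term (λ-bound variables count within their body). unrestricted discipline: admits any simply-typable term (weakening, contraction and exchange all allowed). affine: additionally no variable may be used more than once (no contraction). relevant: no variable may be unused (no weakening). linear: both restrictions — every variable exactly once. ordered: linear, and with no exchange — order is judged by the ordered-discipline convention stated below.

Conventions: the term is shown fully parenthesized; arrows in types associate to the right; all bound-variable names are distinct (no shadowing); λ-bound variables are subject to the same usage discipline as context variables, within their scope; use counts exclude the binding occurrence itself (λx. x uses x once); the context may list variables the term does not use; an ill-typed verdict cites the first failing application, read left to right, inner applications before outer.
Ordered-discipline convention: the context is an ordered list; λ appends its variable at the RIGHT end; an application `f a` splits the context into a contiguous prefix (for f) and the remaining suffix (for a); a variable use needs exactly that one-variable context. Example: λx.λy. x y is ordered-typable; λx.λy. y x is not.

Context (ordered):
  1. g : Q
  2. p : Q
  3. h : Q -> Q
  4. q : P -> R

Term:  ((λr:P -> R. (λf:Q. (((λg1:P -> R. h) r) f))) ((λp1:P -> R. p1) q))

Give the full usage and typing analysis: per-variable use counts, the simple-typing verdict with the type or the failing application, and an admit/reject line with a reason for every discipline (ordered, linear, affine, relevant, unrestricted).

usage: g: 0, p: 0, h: 1, q: 1, r (bound): 1, f (bound): 1, g1 (bound): 0, p1 (bound): 1
left-to-right use order: h, r, f, p1, q
typing: well-typed — term : Q -> Q
ordered: ✗ — unused: g, p, g1 — weakening required
linear: ✗ — unused: g, p, g1 — weakening required
affine: ✓ — at most one use each (g, p, h, q, r, f, g1, p1)
relevant: ✗ — unused: g, p, g1 — weakening required
unrestricted: ✓ — simply typable at Q -> Q; W, C, E all held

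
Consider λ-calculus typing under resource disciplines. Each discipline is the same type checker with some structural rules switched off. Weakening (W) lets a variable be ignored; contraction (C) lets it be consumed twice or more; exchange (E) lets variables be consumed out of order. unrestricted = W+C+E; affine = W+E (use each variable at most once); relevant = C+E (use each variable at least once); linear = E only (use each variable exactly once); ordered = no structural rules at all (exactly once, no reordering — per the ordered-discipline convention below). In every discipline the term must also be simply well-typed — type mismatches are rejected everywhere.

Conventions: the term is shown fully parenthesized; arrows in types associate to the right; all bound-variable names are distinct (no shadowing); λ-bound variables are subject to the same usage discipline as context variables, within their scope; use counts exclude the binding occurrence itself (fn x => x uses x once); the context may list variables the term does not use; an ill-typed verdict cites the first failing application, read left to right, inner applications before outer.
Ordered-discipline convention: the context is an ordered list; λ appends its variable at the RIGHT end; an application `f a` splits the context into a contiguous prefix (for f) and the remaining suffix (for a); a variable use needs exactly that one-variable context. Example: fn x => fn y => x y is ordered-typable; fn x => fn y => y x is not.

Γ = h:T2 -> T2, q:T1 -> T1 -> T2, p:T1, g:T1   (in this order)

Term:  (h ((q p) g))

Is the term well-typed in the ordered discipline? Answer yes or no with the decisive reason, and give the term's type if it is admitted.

yes — one use each (h, q, p, g); ordered split holds; term : T2
variable uses: h: 1; q: 1; p: 1; g: 1
uses in reading order: h, q, p, g
typing: the term checks, with type T2
across the five disciplines: ordered ✓; linear ✓; affine ✓; relevant ✓; unrestricted ✓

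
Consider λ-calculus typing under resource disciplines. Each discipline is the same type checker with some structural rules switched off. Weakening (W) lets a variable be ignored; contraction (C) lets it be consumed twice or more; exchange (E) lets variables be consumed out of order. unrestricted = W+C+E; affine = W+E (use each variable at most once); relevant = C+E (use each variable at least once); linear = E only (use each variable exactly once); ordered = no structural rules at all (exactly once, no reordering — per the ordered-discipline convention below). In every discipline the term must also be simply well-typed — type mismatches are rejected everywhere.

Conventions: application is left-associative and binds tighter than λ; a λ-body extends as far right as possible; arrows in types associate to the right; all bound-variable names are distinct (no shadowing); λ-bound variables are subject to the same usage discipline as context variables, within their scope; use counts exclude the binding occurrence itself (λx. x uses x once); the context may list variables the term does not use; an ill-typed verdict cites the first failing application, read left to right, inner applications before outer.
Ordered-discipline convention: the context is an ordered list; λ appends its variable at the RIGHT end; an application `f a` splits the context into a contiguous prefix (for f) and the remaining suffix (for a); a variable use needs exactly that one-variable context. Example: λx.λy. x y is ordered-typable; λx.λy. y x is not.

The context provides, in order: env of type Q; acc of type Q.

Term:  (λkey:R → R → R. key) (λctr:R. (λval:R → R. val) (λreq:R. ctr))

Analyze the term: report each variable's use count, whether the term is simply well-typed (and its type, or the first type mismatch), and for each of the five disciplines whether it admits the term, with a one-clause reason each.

counts: env ×0; acc ×0; key [bound] ×1; ctr [bound] ×1; val [bound] ×1; req [bound] ×0
order of uses: key, val, ctr
typing: the term checks, with type R → R → R
ordered: ✗ — unused: env, acc, req — weakening required
linear: ✗ — unused: env, acc, req — weakening required
affine: ✓ — none of env, acc, key, ctr, val, req used more than once
relevant: ✗ — unused: env, acc, req — weakening required
unrestricted: ✓ — typability at R → R → R is all that's needed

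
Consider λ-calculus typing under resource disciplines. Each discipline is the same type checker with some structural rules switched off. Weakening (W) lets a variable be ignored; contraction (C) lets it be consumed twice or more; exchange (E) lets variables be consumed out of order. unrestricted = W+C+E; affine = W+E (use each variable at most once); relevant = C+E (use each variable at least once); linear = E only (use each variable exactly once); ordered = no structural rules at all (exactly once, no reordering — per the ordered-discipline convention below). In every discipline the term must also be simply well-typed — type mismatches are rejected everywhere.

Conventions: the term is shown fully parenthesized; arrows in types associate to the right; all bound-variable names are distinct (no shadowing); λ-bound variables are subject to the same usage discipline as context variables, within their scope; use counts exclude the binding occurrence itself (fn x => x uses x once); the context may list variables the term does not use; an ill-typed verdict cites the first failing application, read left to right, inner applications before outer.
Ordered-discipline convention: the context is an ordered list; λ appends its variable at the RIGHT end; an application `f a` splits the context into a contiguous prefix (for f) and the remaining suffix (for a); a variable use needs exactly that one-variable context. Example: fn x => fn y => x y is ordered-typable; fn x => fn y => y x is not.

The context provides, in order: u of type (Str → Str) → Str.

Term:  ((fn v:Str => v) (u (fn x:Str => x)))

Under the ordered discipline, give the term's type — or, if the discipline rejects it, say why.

term : Str
counts: u=1; v (λ-bound)=1; x (λ-bound)=1
left-to-right use order: v, u, x
typing: well-typed at Str
per-discipline verdicts: ordered ✓ | linear ✓ | affine ✓ | relevant ✓ | unrestricted ✓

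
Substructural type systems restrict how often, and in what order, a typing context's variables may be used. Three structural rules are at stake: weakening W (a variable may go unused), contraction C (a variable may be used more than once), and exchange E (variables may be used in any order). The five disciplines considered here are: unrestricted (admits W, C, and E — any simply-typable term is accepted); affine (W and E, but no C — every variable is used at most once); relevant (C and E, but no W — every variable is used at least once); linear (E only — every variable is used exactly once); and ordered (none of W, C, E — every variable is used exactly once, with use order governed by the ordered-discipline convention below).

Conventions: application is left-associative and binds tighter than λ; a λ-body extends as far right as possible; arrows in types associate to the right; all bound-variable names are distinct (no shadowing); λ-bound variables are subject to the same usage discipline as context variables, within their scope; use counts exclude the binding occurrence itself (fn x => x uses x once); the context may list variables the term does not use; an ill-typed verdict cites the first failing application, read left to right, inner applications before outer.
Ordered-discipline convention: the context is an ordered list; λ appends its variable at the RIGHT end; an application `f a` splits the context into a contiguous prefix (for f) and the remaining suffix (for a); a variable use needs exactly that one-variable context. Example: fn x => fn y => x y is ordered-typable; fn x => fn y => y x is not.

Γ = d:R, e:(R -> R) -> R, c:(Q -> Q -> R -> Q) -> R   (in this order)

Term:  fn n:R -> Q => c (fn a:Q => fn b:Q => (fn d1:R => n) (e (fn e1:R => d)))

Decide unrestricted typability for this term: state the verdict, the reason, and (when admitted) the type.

yes — typability at (R -> Q) -> R is all that's needed; term : (R -> Q) -> R
counts: d ×1; e ×1; c ×1; n [bound] ×1; a [bound] ×0; b [bound] ×0; d1 [bound] ×0; e1 [bound] ×0
use order (left to right): c, n, e, d
typing: ✓ — (R -> Q) -> R
all disciplines: ordered ✗; linear ✗; affine ✓; relevant ✗; unrestricted ✓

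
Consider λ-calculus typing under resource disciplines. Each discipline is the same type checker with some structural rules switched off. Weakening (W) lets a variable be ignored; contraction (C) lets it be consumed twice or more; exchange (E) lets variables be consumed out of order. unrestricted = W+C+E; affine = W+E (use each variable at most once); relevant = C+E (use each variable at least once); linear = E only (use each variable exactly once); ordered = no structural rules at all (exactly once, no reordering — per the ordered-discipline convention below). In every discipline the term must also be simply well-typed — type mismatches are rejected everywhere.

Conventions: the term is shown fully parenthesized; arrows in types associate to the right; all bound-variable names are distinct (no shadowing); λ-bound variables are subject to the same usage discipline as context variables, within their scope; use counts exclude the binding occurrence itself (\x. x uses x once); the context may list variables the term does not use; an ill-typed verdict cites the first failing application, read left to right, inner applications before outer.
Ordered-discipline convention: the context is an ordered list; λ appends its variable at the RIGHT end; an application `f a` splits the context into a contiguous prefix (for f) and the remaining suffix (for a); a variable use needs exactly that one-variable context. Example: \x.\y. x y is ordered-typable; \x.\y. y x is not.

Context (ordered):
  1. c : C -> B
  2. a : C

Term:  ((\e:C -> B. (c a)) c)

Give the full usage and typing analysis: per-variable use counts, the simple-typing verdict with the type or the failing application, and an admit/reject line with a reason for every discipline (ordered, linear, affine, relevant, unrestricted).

counts: c: 2; a: 1; e (bound): 0
use order (left to right): c, a, c
typing: the term checks, with type B
ordered ✗ (c ×2 used more than once (contraction); e left unused)
linear ✗ (c ×2 used more than once (contraction); e left unused)
affine ✗ (c ×2 used more than once (contraction))
relevant ✗ (e left unused)
unrestricted ✓ (well-typed at B; no restrictions here)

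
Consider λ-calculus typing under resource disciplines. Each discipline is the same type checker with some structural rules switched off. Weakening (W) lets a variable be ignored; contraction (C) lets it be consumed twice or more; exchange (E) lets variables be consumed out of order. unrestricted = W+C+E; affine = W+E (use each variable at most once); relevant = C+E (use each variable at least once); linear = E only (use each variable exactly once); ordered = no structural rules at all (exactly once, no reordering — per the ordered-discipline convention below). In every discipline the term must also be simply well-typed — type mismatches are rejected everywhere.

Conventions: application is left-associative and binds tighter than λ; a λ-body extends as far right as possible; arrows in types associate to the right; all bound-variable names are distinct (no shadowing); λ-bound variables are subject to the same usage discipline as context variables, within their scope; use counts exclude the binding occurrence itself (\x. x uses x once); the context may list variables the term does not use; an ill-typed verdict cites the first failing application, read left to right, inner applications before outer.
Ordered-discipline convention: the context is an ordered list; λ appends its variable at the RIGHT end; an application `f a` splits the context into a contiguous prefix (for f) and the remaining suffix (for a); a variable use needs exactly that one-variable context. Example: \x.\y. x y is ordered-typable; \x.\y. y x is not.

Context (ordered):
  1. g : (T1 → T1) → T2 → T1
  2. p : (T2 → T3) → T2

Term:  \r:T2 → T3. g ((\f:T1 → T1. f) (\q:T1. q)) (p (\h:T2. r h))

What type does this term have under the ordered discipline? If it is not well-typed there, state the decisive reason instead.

term : (T2 → T3) → T1
usage: g ×1, p ×1, r (bound) ×1, f (bound) ×1, q (bound) ×1, h (bound) ×1
use order (left to right): g, f, q, p, r, h
typing: ✓ — (T2 → T3) → T1
per-discipline verdicts: ordered ✓ | linear ✓ | affine ✓ | relevant ✓ | unrestricted ✓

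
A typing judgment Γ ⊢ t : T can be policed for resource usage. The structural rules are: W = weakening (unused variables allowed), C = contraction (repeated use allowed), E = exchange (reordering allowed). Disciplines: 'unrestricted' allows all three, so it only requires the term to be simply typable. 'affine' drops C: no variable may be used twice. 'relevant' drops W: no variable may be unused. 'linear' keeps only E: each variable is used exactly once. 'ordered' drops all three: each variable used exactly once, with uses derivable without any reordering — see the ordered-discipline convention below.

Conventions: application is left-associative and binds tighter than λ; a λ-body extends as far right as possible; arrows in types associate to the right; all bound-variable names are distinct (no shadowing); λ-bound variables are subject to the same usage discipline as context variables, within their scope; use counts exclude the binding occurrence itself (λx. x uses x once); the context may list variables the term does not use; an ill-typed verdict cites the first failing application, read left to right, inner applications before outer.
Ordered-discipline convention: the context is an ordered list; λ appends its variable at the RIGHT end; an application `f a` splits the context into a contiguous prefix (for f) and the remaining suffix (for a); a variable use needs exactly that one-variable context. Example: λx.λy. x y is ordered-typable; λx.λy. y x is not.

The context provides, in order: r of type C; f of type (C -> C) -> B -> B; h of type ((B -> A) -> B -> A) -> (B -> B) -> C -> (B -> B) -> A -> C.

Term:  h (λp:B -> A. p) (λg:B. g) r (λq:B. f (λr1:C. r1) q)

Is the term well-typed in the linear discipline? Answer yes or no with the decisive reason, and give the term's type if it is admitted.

yes — exactly-once usage across r, f, h, p, g, q, r1; term : A -> C
counts: r: 1, f: 1, h: 1, p (λ-bound): 1, g (λ-bound): 1, q (λ-bound): 1, r1 (λ-bound): 1
order of uses: h, p, g, r, f, r1, q
typing: well-typed at A -> C
summary: ordered ✗; linear ✓; affine ✓; relevant ✓; unrestricted ✓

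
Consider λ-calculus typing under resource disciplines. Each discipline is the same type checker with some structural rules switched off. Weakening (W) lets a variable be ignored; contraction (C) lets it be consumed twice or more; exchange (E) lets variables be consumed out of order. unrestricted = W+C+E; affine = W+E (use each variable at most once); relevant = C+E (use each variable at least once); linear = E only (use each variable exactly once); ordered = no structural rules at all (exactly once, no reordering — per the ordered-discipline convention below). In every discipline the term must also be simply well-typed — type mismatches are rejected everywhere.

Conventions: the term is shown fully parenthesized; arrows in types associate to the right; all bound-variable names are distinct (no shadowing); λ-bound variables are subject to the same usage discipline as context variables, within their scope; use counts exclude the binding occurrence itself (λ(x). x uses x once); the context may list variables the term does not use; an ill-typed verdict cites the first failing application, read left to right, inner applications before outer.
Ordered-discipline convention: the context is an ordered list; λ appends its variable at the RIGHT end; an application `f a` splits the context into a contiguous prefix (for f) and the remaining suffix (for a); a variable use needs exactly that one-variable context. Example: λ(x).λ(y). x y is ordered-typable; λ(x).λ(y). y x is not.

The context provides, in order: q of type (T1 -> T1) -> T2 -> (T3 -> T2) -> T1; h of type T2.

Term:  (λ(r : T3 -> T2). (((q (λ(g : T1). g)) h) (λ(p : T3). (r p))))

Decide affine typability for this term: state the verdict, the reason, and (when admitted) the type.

yes — none of q, h, r, g, p used more than once; term : (T3 -> T2) -> T1
counts: q ×1; h ×1; r [bound] ×1; g [bound] ×1; p [bound] ×1
order of uses: q, g, h, r, p
typing: the term checks, with type (T3 -> T2) -> T1
across the five disciplines: ordered ✓ · linear ✓ · affine ✓ · relevant ✓ · unrestricted ✓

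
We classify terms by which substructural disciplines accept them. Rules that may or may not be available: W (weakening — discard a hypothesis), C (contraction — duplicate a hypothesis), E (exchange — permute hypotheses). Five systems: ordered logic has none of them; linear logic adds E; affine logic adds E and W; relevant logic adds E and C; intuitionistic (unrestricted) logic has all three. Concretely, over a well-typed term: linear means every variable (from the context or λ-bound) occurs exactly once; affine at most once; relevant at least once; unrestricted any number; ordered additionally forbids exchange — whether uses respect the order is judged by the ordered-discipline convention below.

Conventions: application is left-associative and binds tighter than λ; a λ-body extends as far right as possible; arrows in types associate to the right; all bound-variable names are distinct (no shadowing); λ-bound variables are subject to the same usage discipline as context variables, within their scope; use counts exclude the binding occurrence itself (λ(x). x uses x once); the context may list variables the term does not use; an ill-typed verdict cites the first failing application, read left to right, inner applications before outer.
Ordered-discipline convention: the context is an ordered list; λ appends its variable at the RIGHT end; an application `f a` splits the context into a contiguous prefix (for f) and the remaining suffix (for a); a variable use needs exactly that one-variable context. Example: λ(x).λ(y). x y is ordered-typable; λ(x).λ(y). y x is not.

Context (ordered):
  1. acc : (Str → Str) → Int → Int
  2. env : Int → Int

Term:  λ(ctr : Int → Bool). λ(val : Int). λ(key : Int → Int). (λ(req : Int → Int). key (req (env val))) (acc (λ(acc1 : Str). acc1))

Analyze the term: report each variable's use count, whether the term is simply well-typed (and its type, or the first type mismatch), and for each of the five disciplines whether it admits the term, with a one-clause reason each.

counts: acc: 1, env: 1, ctr (λ-bound): 0, val (λ-bound): 1, key (λ-bound): 1, req (λ-bound): 1, acc1 (λ-bound): 1
use order (left to right): key, req, env, val, acc, acc1
typing: well-typed at (Int → Bool) → Int → (Int → Int) → Int
ordered ✗ (needs weakening: ctr unused)
linear ✗ (needs weakening: ctr unused)
affine ✓ (no duplicate uses among acc, env, ctr, val, key, req, acc1)
relevant ✗ (needs weakening: ctr unused)
unrestricted ✓ (well-typed at (Int → Bool) → Int → (Int → Int) → Int; no restrictions here)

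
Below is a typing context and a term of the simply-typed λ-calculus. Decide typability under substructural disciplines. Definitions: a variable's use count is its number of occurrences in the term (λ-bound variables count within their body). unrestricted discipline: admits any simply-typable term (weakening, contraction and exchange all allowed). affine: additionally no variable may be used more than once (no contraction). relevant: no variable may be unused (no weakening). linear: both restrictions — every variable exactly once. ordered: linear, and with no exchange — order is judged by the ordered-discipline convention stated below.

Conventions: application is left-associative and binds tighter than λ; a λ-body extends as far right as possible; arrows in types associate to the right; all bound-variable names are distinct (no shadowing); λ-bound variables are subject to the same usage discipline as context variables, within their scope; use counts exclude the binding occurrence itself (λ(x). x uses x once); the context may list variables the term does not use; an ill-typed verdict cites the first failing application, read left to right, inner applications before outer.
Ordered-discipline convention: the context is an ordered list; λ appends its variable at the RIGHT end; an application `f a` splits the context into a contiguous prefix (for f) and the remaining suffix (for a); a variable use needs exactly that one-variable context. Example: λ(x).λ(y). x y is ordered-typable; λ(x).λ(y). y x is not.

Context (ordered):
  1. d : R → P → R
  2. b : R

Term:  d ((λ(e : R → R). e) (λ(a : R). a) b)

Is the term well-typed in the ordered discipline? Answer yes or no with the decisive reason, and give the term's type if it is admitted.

yes — d, b, e, a: once each, no exchange needed; term : P → R
counts: d: 1×, b: 1×, e (bound): 1×, a (bound): 1×
left-to-right use order: d, e, a, b
typing: well-typed — term : P → R
across the five disciplines: ordered ✓ · linear ✓ · affine ✓ · relevant ✓ · unrestricted ✓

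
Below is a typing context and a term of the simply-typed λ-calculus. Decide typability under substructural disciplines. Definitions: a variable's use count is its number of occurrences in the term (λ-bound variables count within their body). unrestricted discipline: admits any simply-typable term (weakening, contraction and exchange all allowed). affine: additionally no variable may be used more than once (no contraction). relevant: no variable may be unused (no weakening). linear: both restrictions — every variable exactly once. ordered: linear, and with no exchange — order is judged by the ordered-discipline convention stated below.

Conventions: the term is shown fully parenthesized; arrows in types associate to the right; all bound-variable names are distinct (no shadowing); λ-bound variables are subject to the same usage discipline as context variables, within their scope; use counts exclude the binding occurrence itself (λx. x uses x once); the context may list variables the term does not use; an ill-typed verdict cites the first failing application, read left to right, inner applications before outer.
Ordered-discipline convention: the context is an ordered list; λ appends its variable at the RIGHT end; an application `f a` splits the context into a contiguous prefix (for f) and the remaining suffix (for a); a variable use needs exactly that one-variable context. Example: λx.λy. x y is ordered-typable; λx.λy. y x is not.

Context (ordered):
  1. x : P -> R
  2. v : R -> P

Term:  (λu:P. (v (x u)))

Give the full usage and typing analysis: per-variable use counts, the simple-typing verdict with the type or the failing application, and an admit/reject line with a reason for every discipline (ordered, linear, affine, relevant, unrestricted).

use counts: x ×1, v ×1, u (bound) ×1
left-to-right use order: v, x, u
typing: well-typed at P -> P
ordered: ✗, no contiguous prefix/suffix split fits v, x, u
linear: ✓, x, v, u: one use apiece
affine: ✓, x, v, u: no repeats, contraction unneeded
relevant: ✓, every one of x, v, u appears
unrestricted: ✓, type-checks (P -> P) and nothing is barred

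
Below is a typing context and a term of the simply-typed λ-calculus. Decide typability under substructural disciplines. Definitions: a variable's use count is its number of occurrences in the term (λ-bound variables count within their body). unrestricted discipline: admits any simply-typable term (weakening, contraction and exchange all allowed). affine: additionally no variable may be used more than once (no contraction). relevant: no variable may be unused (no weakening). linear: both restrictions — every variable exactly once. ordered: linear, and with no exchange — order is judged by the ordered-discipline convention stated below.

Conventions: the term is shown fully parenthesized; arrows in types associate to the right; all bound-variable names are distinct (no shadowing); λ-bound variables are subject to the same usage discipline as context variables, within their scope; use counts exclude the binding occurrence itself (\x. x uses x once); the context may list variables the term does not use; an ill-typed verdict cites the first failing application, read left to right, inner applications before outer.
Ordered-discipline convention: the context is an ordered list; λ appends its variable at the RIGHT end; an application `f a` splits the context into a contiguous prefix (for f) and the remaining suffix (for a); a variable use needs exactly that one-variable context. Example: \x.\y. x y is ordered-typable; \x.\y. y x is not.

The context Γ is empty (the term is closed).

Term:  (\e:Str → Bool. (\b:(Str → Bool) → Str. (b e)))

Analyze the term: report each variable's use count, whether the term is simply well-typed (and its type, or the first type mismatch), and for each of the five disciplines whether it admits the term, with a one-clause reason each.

usage: e (bound)=1; b (bound)=1
uses in reading order: b, e
typing: well-typed at (Str → Bool) → ((Str → Bool) → Str) → Str
ordered: ✗, no contiguous prefix/suffix split fits b, e
linear: ✓, single use per variable (e, b)
affine: ✓, none of e, b used more than once
relevant: ✓, at least one use each (e, b)
unrestricted: ✓, well-typed at (Str → Bool) → ((Str → Bool) → Str) → Str; no restrictions here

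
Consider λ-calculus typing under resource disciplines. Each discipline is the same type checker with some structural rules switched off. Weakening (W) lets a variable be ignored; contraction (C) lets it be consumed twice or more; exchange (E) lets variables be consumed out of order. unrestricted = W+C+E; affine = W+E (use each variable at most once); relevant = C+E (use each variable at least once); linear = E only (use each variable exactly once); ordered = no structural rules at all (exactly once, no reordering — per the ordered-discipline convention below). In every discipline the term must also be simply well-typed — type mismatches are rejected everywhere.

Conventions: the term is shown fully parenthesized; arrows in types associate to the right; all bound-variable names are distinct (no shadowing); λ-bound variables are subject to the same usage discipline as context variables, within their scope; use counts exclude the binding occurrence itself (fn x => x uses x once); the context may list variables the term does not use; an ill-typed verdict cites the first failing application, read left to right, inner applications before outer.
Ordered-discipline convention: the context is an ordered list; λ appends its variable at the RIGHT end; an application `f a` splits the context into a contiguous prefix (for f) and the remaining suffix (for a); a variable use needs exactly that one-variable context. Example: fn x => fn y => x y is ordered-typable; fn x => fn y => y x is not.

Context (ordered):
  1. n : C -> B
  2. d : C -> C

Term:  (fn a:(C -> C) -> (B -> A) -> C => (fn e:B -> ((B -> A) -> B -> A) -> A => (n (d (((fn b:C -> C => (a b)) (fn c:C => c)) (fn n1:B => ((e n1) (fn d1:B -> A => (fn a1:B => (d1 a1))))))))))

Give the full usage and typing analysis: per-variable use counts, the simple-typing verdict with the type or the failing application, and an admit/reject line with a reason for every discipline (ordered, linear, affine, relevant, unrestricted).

usage: n: 1, d: 1, a (λ-bound): 1, e (λ-bound): 1, b (λ-bound): 1, c (λ-bound): 1, n1 (λ-bound): 1, d1 (λ-bound): 1, a1 (λ-bound): 1
left-to-right use order: n, d, a, b, c, e, n1, d1, a1
typing: well-typed at ((C -> C) -> (B -> A) -> C) -> (B -> ((B -> A) -> B -> A) -> A) -> B
ordered: ✓ — n, d, a, e, b, c, n1, d1, a1 once each; derivable with no W/C/E
linear: ✓ — exactly-once usage across n, d, a, e, b, c, n1, d1, a1
affine: ✓ — no duplicate uses among n, d, a, e, b, c, n1, d1, a1
relevant: ✓ — none of n, d, a, e, b, c, n1, d1, a1 goes unused
unrestricted: ✓ — type-checks (((C -> C) -> (B -> A) -> C) -> (B -> ((B -> A) -> B -> A) -> A) -> B) and nothing is barred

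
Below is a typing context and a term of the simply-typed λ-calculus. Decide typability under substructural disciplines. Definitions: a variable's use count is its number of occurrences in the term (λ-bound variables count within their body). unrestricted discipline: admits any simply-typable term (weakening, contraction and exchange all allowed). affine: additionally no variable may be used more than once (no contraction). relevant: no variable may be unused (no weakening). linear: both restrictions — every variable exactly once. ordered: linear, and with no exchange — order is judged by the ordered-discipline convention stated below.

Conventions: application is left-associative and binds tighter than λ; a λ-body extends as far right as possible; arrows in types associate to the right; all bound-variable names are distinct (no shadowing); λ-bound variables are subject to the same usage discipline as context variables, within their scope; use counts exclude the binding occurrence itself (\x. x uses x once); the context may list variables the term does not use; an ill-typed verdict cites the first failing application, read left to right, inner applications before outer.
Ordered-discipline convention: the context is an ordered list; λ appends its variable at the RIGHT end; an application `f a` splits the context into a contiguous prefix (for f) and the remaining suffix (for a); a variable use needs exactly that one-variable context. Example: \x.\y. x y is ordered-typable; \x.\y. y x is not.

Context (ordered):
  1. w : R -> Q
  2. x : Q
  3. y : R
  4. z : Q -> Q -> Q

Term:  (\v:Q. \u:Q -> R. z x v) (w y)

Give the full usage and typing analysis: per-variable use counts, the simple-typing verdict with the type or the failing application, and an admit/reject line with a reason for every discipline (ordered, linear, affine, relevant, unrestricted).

use counts: w ×1; x ×1; y ×1; z ×1; v (bound) ×1; u (bound) ×0
order of uses: z, x, v, w, y
typing: the term checks, with type (Q -> R) -> Q
ordered: ✗, needs weakening: u unused
linear: ✗, needs weakening: u unused
affine: ✓, at most one use each (w, x, y, z, v, u)
relevant: ✗, needs weakening: u unused
unrestricted: ✓, simply typable at (Q -> R) -> Q; W, C, E all held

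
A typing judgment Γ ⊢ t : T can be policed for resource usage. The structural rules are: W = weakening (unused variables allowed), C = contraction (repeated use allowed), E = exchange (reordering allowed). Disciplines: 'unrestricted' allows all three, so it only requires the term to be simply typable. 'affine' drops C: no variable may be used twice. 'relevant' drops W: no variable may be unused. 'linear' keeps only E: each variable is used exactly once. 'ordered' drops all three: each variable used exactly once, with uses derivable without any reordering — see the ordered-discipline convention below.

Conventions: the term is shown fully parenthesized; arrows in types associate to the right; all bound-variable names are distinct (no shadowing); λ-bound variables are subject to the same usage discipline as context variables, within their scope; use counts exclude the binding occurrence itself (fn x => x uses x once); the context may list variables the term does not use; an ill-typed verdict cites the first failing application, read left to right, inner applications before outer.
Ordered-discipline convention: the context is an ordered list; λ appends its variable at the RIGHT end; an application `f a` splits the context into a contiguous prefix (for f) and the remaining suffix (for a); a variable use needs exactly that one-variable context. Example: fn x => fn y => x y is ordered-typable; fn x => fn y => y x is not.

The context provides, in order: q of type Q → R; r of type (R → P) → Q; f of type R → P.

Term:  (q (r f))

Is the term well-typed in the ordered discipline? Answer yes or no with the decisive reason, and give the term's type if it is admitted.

yes — single-use (q, r, f), ordered derivation ok; term : R
counts: q ×1, r ×1, f ×1
order of uses: q, r, f
typing: the term checks, with type R
all disciplines: ordered ✓ | linear ✓ | affine ✓ | relevant ✓ | unrestricted ✓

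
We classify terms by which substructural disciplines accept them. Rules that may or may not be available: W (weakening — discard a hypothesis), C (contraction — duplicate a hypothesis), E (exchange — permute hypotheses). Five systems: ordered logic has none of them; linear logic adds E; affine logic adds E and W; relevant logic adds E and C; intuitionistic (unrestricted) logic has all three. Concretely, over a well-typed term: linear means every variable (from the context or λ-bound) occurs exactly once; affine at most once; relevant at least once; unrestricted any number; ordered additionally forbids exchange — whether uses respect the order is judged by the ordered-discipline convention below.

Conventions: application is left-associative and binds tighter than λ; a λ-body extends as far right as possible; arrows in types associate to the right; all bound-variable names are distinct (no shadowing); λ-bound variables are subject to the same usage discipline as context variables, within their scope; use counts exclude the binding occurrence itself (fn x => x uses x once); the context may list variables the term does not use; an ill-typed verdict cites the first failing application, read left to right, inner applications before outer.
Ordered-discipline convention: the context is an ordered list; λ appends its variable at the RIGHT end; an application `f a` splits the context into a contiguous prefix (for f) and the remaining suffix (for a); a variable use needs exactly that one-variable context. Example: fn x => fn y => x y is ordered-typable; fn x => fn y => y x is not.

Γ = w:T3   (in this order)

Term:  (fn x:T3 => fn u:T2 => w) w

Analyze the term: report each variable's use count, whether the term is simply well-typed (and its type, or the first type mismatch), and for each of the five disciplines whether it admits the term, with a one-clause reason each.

use counts: w: 2; x [bound]: 0; u [bound]: 0
use order (left to right): w, w
typing: well-typed — term : T2 -> T3
ordered: ✗ — uses contraction: w ×2; needs weakening: x, u unused
linear: ✗ — uses contraction: w ×2; needs weakening: x, u unused
affine: ✗ — uses contraction: w ×2
relevant: ✗ — needs weakening: x, u unused
unrestricted: ✓ — typability at T2 -> T3 is all that's needed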